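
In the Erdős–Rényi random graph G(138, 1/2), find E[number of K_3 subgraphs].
E[# K_3] = C(138, 3) · (1/2)^C(3, 2) = 428536 / 2^3 = 53567

For each 3-subset S of vertices (there are C(138, 3) = 428536 such S), let X_S = 1 if S induces a K_3 (all C(3, 2) = 3 edges present). Then P(X_S = 1) = (1/2)^3 = 1/8. By linearity of expectation, E[# K_3] = C(138, 3) · (1/2)^3 = 428536 / 8 = 53567.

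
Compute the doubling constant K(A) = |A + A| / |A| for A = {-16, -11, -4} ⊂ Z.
K = |A + A| / |A| = 6/3 = 2

Enumerate A + A = {a + b : a, b ∈ A}. With |A| = 3, there are |A|^2 = 9 ordered sum pairs; collecting distinct values, A + A = {-32, -27, -22, -20, -15, -8}, so |A + A| = 6. Thus K = 6/3 = 2. For comparison, the minimum possible |A + A| over all 3-element sets is 2·3 − 1 = 5 (so min K = 5/3), attained only by arithmetic progressions.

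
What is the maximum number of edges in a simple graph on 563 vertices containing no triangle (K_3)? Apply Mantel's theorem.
ex(563, K_3) = ⌊563^2/4⌋ = 79242

Mantel (1907): a triangle-free graph on n vertices has at most ⌊n^2/4⌋ edges, with equality for the complete bipartite graph K_{⌊n/2⌋, ⌈n/2⌉}. For n = 563: ⌊563^2/4⌋ = ⌊316969/4⌋ = 79242. The extremal graph is K_{281, 282}, which has 281·282 = 79242 edges.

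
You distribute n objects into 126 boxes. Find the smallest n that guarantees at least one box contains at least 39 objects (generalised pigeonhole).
n = (39 − 1)·126 + 1 = 4789

By the generalised pigeonhole principle, to guarantee some box contains ≥ r objects we need more than (r − 1) · k objects total. Threshold: n = (r − 1) · k + 1. With r = 39 and k = 126: n = 38 · 126 + 1 = 4788 + 1 = 4789. For n = 4788 = 38 · 126, we can put exactly 38 objects in every box, avoiding 39 in any single one — so 4789 is tight.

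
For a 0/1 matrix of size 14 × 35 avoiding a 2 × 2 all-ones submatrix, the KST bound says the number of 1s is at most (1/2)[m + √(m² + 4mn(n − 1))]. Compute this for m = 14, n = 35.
z(14, 35; 2, 2) ≤ (1/2)[14 + √(14² + 4·14·35·34)] = (1/2)[14 + √66836] = 136.2633

Kővári–Sós–Turán: let r_1, ..., r_14 be the row sums and z = Σ r_i the total number of 1s. Each pair of columns can share at most one row with both entries 1 (else a 2×2 all-ones block appears), so Σ_i C(r_i, 2) ≤ C(35, 2) = 595. By convexity Σ_i C(r_i, 2) ≥ 14·C(z/14, 2) = z(z − 14)/(2·14), giving z² − 14z − 14·35·34 ≤ 0 and hence z ≤ (1/2)[14 + √(196 + 4·16660)] = (1/2)[14 + √66836] ≈ (1/2)(14 + 258.5266) = 136.2633.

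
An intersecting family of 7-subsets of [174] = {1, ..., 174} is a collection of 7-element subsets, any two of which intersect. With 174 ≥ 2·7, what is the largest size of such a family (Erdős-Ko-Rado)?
max |F| = C(173, 6) = 34110106212

The Erdős-Ko-Rado theorem states: for n ≥ 2k, an intersecting family of k-subsets of an n-element set has size at most C(n − 1, k − 1), with equality for 'star' families {A ⊆ [n] : |A| = k, i ∈ A} (fix an element i). For n = 174, k = 7: C(173, 6) = 34110106212.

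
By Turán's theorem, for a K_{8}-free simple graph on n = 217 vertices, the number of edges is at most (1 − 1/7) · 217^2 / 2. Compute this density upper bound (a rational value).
Turán density bound = (6/7) · 217^2/2 = 20181

Turán's theorem: ex(n, K_{r+1}) is achieved by the complete r-partite Turán graph T(n, r) with parts as balanced as possible, and is at most (1 − 1/r) · n^2/2. For r = 7, n = 217: the density bound is (6/7) · 47089/2 = 20181. Since 7 ∣ 217, the Turán graph T(217, 7) has parts of equal size 31, and its edge count e(T(217, 7)) = 20181 attains the density bound exactly.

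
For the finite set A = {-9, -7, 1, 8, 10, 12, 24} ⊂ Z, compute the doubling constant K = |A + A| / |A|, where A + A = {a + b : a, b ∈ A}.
K = |A + A| / |A| = 25/7

Enumerate A + A = {a + b : a, b ∈ A}. With |A| = 7, there are |A|^2 = 49 ordered sum pairs; collecting distinct values, A + A = {-18, -16, -14, -8, -6, -1, 1, 2, 3, 5, 9, 11, 13, 15, 16, 17, 18, 20, 22, 24, 25, 32, 34, 36, 48}, so |A + A| = 25. Thus K = 25/7. For comparison, the minimum possible |A + A| over all 7-element sets is 2·7 − 1 = 13 (so min K = 13/7), attained only by arithmetic progressions.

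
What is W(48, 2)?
W(48, 2) = 48 + 1 = 49

A 2-term AP is any pair of integers, so a monochromatic 2-AP exists iff some colour is used at least twice. With 48 colours, the colouring i ↦ i on {1, ..., 48} uses each colour once, avoiding any monochromatic pair, so W(48, 2) > 48. For {1, ..., 49}, pigeonhole forces two integers of the same colour, which form a monochromatic 2-AP. Hence W(48, 2) = 49.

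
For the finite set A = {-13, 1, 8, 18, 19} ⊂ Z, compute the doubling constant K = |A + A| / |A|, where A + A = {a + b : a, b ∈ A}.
K = |A + A| / |A| = 15/5 = 3

Enumerate A + A = {a + b : a, b ∈ A}. With |A| = 5, there are |A|^2 = 25 ordered sum pairs; collecting distinct values, A + A = {-26, -12, -5, 2, 5, 6, 9, 16, 19, 20, 26, 27, 36, 37, 38}, so |A + A| = 15. Thus K = 15/5 = 3. For comparison, the minimum possible |A + A| over all 5-element sets is 2·5 − 1 = 9 (so min K = 9/5), attained only by arithmetic progressions.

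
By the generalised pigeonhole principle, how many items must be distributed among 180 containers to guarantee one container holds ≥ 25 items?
n = (25 − 1)·180 + 1 = 4321

By the generalised pigeonhole principle, to guarantee some box contains ≥ r objects we need more than (r − 1) · k objects total. Threshold: n = (r − 1) · k + 1. With r = 25 and k = 180: n = 24 · 180 + 1 = 4320 + 1 = 4321. For n = 4320 = 24 · 180, we can put exactly 24 objects in every box, avoiding 25 in any single one — so 4321 is tight.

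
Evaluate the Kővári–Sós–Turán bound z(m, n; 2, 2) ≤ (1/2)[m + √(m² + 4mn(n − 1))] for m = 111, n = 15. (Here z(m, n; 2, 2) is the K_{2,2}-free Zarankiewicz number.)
z(111, 15; 2, 2) ≤ (1/2)[111 + √(111² + 4·111·15·14)] = (1/2)[111 + √105561] = 217.9508

Kővári–Sós–Turán: let r_1, ..., r_111 be the row sums and z = Σ r_i the total number of 1s. Each pair of columns can share at most one row with both entries 1 (else a 2×2 all-ones block appears), so Σ_i C(r_i, 2) ≤ C(15, 2) = 105. By convexity Σ_i C(r_i, 2) ≥ 111·C(z/111, 2) = z(z − 111)/(2·111), giving z² − 111z − 111·15·14 ≤ 0 and hence z ≤ (1/2)[111 + √(12321 + 4·23310)] = (1/2)[111 + √105561] ≈ (1/2)(111 + 324.9015) = 217.9508.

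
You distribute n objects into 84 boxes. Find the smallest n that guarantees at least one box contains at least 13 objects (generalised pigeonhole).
n = (13 − 1)·84 + 1 = 1009

By the generalised pigeonhole principle, to guarantee some box contains ≥ r objects we need more than (r − 1) · k objects total. Threshold: n = (r − 1) · k + 1. With r = 13 and k = 84: n = 12 · 84 + 1 = 1008 + 1 = 1009. For n = 1008 = 12 · 84, we can put exactly 12 objects in every box, avoiding 13 in any single one — so 1009 is tight.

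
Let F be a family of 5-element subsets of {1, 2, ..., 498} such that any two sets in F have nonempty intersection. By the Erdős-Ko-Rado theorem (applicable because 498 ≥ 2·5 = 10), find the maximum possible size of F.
max |F| = C(497, 4) = 2511649140

Erdős-Ko-Rado (1961): when n ≥ 2k, max |F| = C(n−1, k−1). The bound is attained by the star {A : i ∈ A} for any fixed i ∈ [n]. Here C(498−1, 5−1) = C(497, 4) = 2511649140.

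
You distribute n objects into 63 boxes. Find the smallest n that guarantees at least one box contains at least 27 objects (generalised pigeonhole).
n = (27 − 1)·63 + 1 = 1639

By the generalised pigeonhole principle, to guarantee some box contains ≥ r objects we need more than (r − 1) · k objects total. Threshold: n = (r − 1) · k + 1. With r = 27 and k = 63: n = 26 · 63 + 1 = 1638 + 1 = 1639. For n = 1638 = 26 · 63, we can put exactly 26 objects in every box, avoiding 27 in any single one — so 1639 is tight.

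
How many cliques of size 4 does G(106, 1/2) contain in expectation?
E[# K_4] = C(106, 4) · (1/2)^C(4, 2) = 4967690 / 2^6 = 2483845/32 = 77620.15625

For each 4-subset S of vertices (there are C(106, 4) = 4967690 such S), let X_S = 1 if S induces a K_4 (all C(4, 2) = 6 edges present). Then P(X_S = 1) = (1/2)^6 = 1/64. By linearity of expectation, E[# K_4] = C(106, 4) · (1/2)^6 = 4967690 / 64 = 2483845/32 = 77620.15625.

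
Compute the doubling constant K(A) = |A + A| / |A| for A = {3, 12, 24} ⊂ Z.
K = |A + A| / |A| = 6/3 = 2

Enumerate A + A = {a + b : a, b ∈ A}. With |A| = 3, there are |A|^2 = 9 ordered sum pairs; collecting distinct values, A + A = {6, 15, 24, 27, 36, 48}, so |A + A| = 6. Thus K = 6/3 = 2. For comparison, the minimum possible |A + A| over all 3-element sets is 2·3 − 1 = 5 (so min K = 5/3), attained only by arithmetic progressions.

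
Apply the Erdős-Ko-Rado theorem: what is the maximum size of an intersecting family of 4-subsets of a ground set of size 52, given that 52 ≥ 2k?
max |F| = C(51, 3) = 20825

The Erdős-Ko-Rado theorem states: for n ≥ 2k, an intersecting family of k-subsets of an n-element set has size at most C(n − 1, k − 1), with equality for 'star' families {A ⊆ [n] : |A| = k, i ∈ A} (fix an element i). For n = 52, k = 4: C(51, 3) = 20825.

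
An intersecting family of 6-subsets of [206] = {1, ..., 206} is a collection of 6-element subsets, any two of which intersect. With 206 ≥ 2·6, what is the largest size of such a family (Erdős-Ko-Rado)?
max |F| = C(205, 5) = 2872408791

Erdős-Ko-Rado (1961): when n ≥ 2k, max |F| = C(n−1, k−1). The bound is attained by the star {A : i ∈ A} for any fixed i ∈ [n]. Here C(206−1, 6−1) = C(205, 5) = 2872408791.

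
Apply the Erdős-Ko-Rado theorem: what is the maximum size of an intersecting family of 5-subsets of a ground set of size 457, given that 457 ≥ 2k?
max |F| = C(456, 4) = 1777947990

The Erdős-Ko-Rado theorem states: for n ≥ 2k, an intersecting family of k-subsets of an n-element set has size at most C(n − 1, k − 1), with equality for 'star' families {A ⊆ [n] : |A| = k, i ∈ A} (fix an element i). For n = 457, k = 5: C(456, 4) = 1777947990.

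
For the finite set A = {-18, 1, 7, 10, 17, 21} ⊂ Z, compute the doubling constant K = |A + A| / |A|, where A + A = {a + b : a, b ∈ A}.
K = |A + A| / |A| = 21/6 = 7/2

Enumerate A + A = {a + b : a, b ∈ A}. With |A| = 6, there are |A|^2 = 36 ordered sum pairs; collecting distinct values, A + A = {-36, -17, -11, -8, -1, 2, 3, 8, 11, 14, 17, 18, 20, 22, 24, 27, 28, 31, 34, 38, 42}, so |A + A| = 21. Thus K = 21/6 = 7/2. For comparison, the minimum possible |A + A| over all 6-element sets is 2·6 − 1 = 11 (so min K = 11/6), attained only by arithmetic progressions.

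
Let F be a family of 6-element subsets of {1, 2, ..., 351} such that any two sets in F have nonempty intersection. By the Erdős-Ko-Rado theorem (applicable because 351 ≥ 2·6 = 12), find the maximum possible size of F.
max |F| = C(350, 5) = 42530162570

Erdős-Ko-Rado (1961): when n ≥ 2k, max |F| = C(n−1, k−1). The bound is attained by the star {A : i ∈ A} for any fixed i ∈ [n]. Here C(351−1, 6−1) = C(350, 5) = 42530162570.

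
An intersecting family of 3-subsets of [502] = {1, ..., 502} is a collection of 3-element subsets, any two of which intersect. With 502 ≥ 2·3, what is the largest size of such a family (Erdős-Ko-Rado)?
max |F| = C(501, 2) = 125250

The Erdős-Ko-Rado theorem states: for n ≥ 2k, an intersecting family of k-subsets of an n-element set has size at most C(n − 1, k − 1), with equality for 'star' families {A ⊆ [n] : |A| = k, i ∈ A} (fix an element i). For n = 502, k = 3: C(501, 2) = 125250.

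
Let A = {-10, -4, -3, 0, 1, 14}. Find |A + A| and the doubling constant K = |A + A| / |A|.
K = |A + A| / |A| = 20/6 = 10/3

Enumerate A + A = {a + b : a, b ∈ A}. With |A| = 6, there are |A|^2 = 36 ordered sum pairs; collecting distinct values, A + A = {-20, -14, -13, -10, -9, -8, -7, -6, -4, -3, -2, 0, 1, 2, 4, 10, 11, 14, 15, 28}, so |A + A| = 20. Thus K = 20/6 = 10/3. For comparison, the minimum possible |A + A| over all 6-element sets is 2·6 − 1 = 11 (so min K = 11/6), attained only by arithmetic progressions.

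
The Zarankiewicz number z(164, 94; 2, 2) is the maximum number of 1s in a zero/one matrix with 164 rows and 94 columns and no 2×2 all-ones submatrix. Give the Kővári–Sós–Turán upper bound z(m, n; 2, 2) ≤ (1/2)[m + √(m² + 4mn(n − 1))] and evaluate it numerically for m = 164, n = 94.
z(164, 94; 2, 2) ≤ (1/2)[164 + √(164² + 4·164·94·93)] = (1/2)[164 + √5761648] = 1282.1717

Kővári–Sós–Turán: let r_1, ..., r_164 be the row sums and z = Σ r_i the total number of 1s. Each pair of columns can share at most one row with both entries 1 (else a 2×2 all-ones block appears), so Σ_i C(r_i, 2) ≤ C(94, 2) = 4371. By convexity Σ_i C(r_i, 2) ≥ 164·C(z/164, 2) = z(z − 164)/(2·164), giving z² − 164z − 164·94·93 ≤ 0 and hence z ≤ (1/2)[164 + √(26896 + 4·1433688)] = (1/2)[164 + √5761648] ≈ (1/2)(164 + 2400.3433) = 1282.1717.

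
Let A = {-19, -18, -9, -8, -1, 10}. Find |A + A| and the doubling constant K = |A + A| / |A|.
K = |A + A| / |A| = 19/6

Enumerate A + A = {a + b : a, b ∈ A}. With |A| = 6, there are |A|^2 = 36 ordered sum pairs; collecting distinct values, A + A = {-38, -37, -36, -28, -27, -26, -20, -19, -18, -17, -16, -10, -9, -8, -2, 1, 2, 9, 20}, so |A + A| = 19. Thus K = 19/6. For comparison, the minimum possible |A + A| over all 6-element sets is 2·6 − 1 = 11 (so min K = 11/6), attained only by arithmetic progressions.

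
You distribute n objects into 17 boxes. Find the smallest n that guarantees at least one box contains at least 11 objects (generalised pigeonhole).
n = (11 − 1)·17 + 1 = 171

By the generalised pigeonhole principle, to guarantee some box contains ≥ r objects we need more than (r − 1) · k objects total. Threshold: n = (r − 1) · k + 1. With r = 11 and k = 17: n = 10 · 17 + 1 = 170 + 1 = 171. For n = 170 = 10 · 17, we can put exactly 10 objects in every box, avoiding 11 in any single one — so 171 is tight.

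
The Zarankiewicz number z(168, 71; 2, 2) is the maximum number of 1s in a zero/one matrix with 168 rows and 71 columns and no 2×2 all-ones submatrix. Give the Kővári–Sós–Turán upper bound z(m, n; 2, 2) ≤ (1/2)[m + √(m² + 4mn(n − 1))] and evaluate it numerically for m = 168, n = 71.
z(168, 71; 2, 2) ≤ (1/2)[168 + √(168² + 4·168·71·70)] = (1/2)[168 + √3368064] = 1001.6143

Kővári–Sós–Turán: let r_1, ..., r_168 be the row sums and z = Σ r_i the total number of 1s. Each pair of columns can share at most one row with both entries 1 (else a 2×2 all-ones block appears), so Σ_i C(r_i, 2) ≤ C(71, 2) = 2485. By convexity Σ_i C(r_i, 2) ≥ 168·C(z/168, 2) = z(z − 168)/(2·168), giving z² − 168z − 168·71·70 ≤ 0 and hence z ≤ (1/2)[168 + √(28224 + 4·834960)] = (1/2)[168 + √3368064] ≈ (1/2)(168 + 1835.2286) = 1001.6143.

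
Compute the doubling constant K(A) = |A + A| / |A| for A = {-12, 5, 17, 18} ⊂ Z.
K = |A + A| / |A| = 10/4 = 5/2

Enumerate A + A = {a + b : a, b ∈ A}. With |A| = 4, there are |A|^2 = 16 ordered sum pairs; collecting distinct values, A + A = {-24, -7, 5, 6, 10, 22, 23, 34, 35, 36}, so |A + A| = 10. Thus K = 10/4 = 5/2. For comparison, the minimum possible |A + A| over all 4-element sets is 2·4 − 1 = 7 (so min K = 7/4), attained only by arithmetic progressions.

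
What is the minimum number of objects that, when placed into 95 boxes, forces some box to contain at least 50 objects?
n = (50 − 1)·95 + 1 = 4656

By the generalised pigeonhole principle, to guarantee some box contains ≥ r objects we need more than (r − 1) · k objects total. Threshold: n = (r − 1) · k + 1. With r = 50 and k = 95: n = 49 · 95 + 1 = 4655 + 1 = 4656. For n = 4655 = 49 · 95, we can put exactly 49 objects in every box, avoiding 50 in any single one — so 4656 is tight.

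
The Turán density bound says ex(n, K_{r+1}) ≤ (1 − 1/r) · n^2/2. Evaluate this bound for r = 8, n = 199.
Turán density bound = (7/8) · 199^2/2 = 277207/16 ≈ 17325.4375

Turán's theorem: ex(n, K_{r+1}) is achieved by the complete r-partite Turán graph T(n, r) with parts as balanced as possible, and is at most (1 − 1/r) · n^2/2. For r = 8, n = 199: the density bound is (7/8) · 39601/2 = 277207/16 ≈ 17325.4375. The integer-valued extremum is e(T(199, 8)) = 17325, which is strictly less than the density bound 277207/16 since 8 ∤ 199 (the parts of T(199, 8) cannot all be equal).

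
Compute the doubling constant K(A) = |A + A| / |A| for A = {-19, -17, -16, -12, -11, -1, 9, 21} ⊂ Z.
K = |A + A| / |A| = 34/8 = 17/4

Enumerate A + A = {a + b : a, b ∈ A}. With |A| = 8, there are |A|^2 = 64 ordered sum pairs; collecting distinct values, A + A = {-38, -36, -35, -34, -33, -32, -31, -30, -29, -28, -27, -24, -23, -22, -20, -18, -17, -13, -12, -10, -8, -7, -3, -2, 2, 4, 5, 8, 9, 10, 18, 20, 30, 42}, so |A + A| = 34. Thus K = 34/8 = 17/4. For comparison, the minimum possible |A + A| over all 8-element sets is 2·8 − 1 = 15 (so min K = 15/8), attained only by arithmetic progressions.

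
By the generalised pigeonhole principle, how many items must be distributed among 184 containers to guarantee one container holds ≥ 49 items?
n = (49 − 1)·184 + 1 = 8833

By the generalised pigeonhole principle, to guarantee some box contains ≥ r objects we need more than (r − 1) · k objects total. Threshold: n = (r − 1) · k + 1. With r = 49 and k = 184: n = 48 · 184 + 1 = 8832 + 1 = 8833. For n = 8832 = 48 · 184, we can put exactly 48 objects in every box, avoiding 49 in any single one — so 8833 is tight.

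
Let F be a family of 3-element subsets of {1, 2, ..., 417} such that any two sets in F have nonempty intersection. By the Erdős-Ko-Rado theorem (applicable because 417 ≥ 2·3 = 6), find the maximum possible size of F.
max |F| = C(416, 2) = 86320

The Erdős-Ko-Rado theorem states: for n ≥ 2k, an intersecting family of k-subsets of an n-element set has size at most C(n − 1, k − 1), with equality for 'star' families {A ⊆ [n] : |A| = k, i ∈ A} (fix an element i). For n = 417, k = 3: C(416, 2) = 86320.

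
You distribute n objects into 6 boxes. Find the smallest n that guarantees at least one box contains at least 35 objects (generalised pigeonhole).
n = (35 − 1)·6 + 1 = 205

By the generalised pigeonhole principle, to guarantee some box contains ≥ r objects we need more than (r − 1) · k objects total. Threshold: n = (r − 1) · k + 1. With r = 35 and k = 6: n = 34 · 6 + 1 = 204 + 1 = 205. For n = 204 = 34 · 6, we can put exactly 34 objects in every box, avoiding 35 in any single one — so 205 is tight.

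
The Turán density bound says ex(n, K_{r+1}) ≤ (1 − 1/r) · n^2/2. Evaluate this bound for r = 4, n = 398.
Turán density bound = (3/4) · 398^2/2 = 118803/2 ≈ 59401.5

Turán's theorem: ex(n, K_{r+1}) is achieved by the complete r-partite Turán graph T(n, r) with parts as balanced as possible, and is at most (1 − 1/r) · n^2/2. For r = 4, n = 398: the density bound is (3/4) · 158404/2 = 118803/2 ≈ 59401.5. The integer-valued extremum is e(T(398, 4)) = 59401, which is strictly less than the density bound 118803/2 since 4 ∤ 398 (the parts of T(398, 4) cannot all be equal).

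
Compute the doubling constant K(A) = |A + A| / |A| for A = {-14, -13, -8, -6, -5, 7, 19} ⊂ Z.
K = |A + A| / |A| = 26/7

Enumerate A + A = {a + b : a, b ∈ A}. With |A| = 7, there are |A|^2 = 49 ordered sum pairs; collecting distinct values, A + A = {-28, -27, -26, -22, -21, -20, -19, -18, -16, -14, -13, -12, -11, -10, -7, -6, -1, 1, 2, 5, 6, 11, 13, 14, 26, 38}, so |A + A| = 26. Thus K = 26/7. For comparison, the minimum possible |A + A| over all 7-element sets is 2·7 − 1 = 13 (so min K = 13/7), attained only by arithmetic progressions.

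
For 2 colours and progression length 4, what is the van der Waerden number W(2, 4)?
W(2, 4) = 35

This is a classical value, W(2, 4) = 35, established by combining an explicit 2-colouring of {1, ..., 34} with no monochromatic 4-AP (giving the lower bound W(2, 4) > 34) and a finite case analysis / exhaustive computer search showing every 2-colouring of {1, ..., 35} has such an AP.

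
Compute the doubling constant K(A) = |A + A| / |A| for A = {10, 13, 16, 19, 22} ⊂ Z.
K = |A + A| / |A| = 9/5

Enumerate A + A = {a + b : a, b ∈ A}. With |A| = 5, there are |A|^2 = 25 ordered sum pairs; collecting distinct values, A + A = {20, 23, 26, 29, 32, 35, 38, 41, 44}, so |A + A| = 9. Thus K = 9/5. Here |A + A| = 2|A| − 1 = 9, the minimum possible — so K = 9/5 is minimal, which holds iff A is an arithmetic progression.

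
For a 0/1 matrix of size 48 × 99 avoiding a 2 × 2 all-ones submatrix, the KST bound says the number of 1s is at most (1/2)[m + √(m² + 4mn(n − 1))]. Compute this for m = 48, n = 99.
z(48, 99; 2, 2) ≤ (1/2)[48 + √(48² + 4·48·99·98)] = (1/2)[48 + √1865088] = 706.8411

Kővári–Sós–Turán: let r_1, ..., r_48 be the row sums and z = Σ r_i the total number of 1s. Each pair of columns can share at most one row with both entries 1 (else a 2×2 all-ones block appears), so Σ_i C(r_i, 2) ≤ C(99, 2) = 4851. By convexity Σ_i C(r_i, 2) ≥ 48·C(z/48, 2) = z(z − 48)/(2·48), giving z² − 48z − 48·99·98 ≤ 0 and hence z ≤ (1/2)[48 + √(2304 + 4·465696)] = (1/2)[48 + √1865088] ≈ (1/2)(48 + 1365.6822) = 706.8411.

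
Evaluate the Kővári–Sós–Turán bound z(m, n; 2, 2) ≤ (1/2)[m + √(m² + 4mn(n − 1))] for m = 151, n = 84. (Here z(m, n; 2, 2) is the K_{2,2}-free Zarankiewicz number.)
z(151, 84; 2, 2) ≤ (1/2)[151 + √(151² + 4·151·84·83)] = (1/2)[151 + √4233889] = 1104.3208

Kővári–Sós–Turán: let r_1, ..., r_151 be the row sums and z = Σ r_i the total number of 1s. Each pair of columns can share at most one row with both entries 1 (else a 2×2 all-ones block appears), so Σ_i C(r_i, 2) ≤ C(84, 2) = 3486. By convexity Σ_i C(r_i, 2) ≥ 151·C(z/151, 2) = z(z − 151)/(2·151), giving z² − 151z − 151·84·83 ≤ 0 and hence z ≤ (1/2)[151 + √(22801 + 4·1052772)] = (1/2)[151 + √4233889] ≈ (1/2)(151 + 2057.6416) = 1104.3208.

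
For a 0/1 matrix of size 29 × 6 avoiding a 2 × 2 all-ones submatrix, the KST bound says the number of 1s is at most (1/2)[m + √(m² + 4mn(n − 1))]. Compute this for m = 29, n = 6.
z(29, 6; 2, 2) ≤ (1/2)[29 + √(29² + 4·29·6·5)] = (1/2)[29 + √4321] = 47.3672

Kővári–Sós–Turán: let r_1, ..., r_29 be the row sums and z = Σ r_i the total number of 1s. Each pair of columns can share at most one row with both entries 1 (else a 2×2 all-ones block appears), so Σ_i C(r_i, 2) ≤ C(6, 2) = 15. By convexity Σ_i C(r_i, 2) ≥ 29·C(z/29, 2) = z(z − 29)/(2·29), giving z² − 29z − 29·6·5 ≤ 0 and hence z ≤ (1/2)[29 + √(841 + 4·870)] = (1/2)[29 + √4321] ≈ (1/2)(29 + 65.7343) = 47.3672.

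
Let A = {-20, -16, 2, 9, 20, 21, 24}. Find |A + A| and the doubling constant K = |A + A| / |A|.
K = |A + A| / |A| = 26/7

Enumerate A + A = {a + b : a, b ∈ A}. With |A| = 7, there are |A|^2 = 49 ordered sum pairs; collecting distinct values, A + A = {-40, -36, -32, -18, -14, -11, -7, 0, 1, 4, 5, 8, 11, 18, 22, 23, 26, 29, 30, 33, 40, 41, 42, 44, 45, 48}, so |A + A| = 26. Thus K = 26/7. For comparison, the minimum possible |A + A| over all 7-element sets is 2·7 − 1 = 13 (so min K = 13/7), attained only by arithmetic progressions.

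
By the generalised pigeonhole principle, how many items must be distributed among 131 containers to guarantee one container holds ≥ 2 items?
n = (2 − 1)·131 + 1 = 132

By the generalised pigeonhole principle, to guarantee some box contains ≥ r objects we need more than (r − 1) · k objects total. Threshold: n = (r − 1) · k + 1. With r = 2 and k = 131: n = 1 · 131 + 1 = 131 + 1 = 132. For n = 131 = 1 · 131, we can put exactly 1 objects in every box, avoiding 2 in any single one — so 132 is tight.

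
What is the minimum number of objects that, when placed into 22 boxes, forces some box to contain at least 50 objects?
n = (50 − 1)·22 + 1 = 1079

By the generalised pigeonhole principle, to guarantee some box contains ≥ r objects we need more than (r − 1) · k objects total. Threshold: n = (r − 1) · k + 1. With r = 50 and k = 22: n = 49 · 22 + 1 = 1078 + 1 = 1079. For n = 1078 = 49 · 22, we can put exactly 49 objects in every box, avoiding 50 in any single one — so 1079 is tight.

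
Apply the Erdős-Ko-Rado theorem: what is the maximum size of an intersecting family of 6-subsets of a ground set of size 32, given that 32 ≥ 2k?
max |F| = C(31, 5) = 169911

The Erdős-Ko-Rado theorem states: for n ≥ 2k, an intersecting family of k-subsets of an n-element set has size at most C(n − 1, k − 1), with equality for 'star' families {A ⊆ [n] : |A| = k, i ∈ A} (fix an element i). For n = 32, k = 6: C(31, 5) = 169911.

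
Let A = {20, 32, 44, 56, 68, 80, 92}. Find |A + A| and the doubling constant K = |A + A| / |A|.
K = |A + A| / |A| = 13/7

Enumerate A + A = {a + b : a, b ∈ A}. With |A| = 7, there are |A|^2 = 49 ordered sum pairs; collecting distinct values, A + A = {40, 52, 64, 76, 88, 100, 112, 124, 136, 148, 160, 172, 184}, so |A + A| = 13. Thus K = 13/7. Here |A + A| = 2|A| − 1 = 13, the minimum possible — so K = 13/7 is minimal, which holds iff A is an arithmetic progression.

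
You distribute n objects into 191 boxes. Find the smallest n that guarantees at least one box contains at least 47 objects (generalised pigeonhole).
n = (47 − 1)·191 + 1 = 8787

By the generalised pigeonhole principle, to guarantee some box contains ≥ r objects we need more than (r − 1) · k objects total. Threshold: n = (r − 1) · k + 1. With r = 47 and k = 191: n = 46 · 191 + 1 = 8786 + 1 = 8787. For n = 8786 = 46 · 191, we can put exactly 46 objects in every box, avoiding 47 in any single one — so 8787 is tight.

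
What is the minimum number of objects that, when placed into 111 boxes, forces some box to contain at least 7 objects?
n = (7 − 1)·111 + 1 = 667

By the generalised pigeonhole principle, to guarantee some box contains ≥ r objects we need more than (r − 1) · k objects total. Threshold: n = (r − 1) · k + 1. With r = 7 and k = 111: n = 6 · 111 + 1 = 666 + 1 = 667. For n = 666 = 6 · 111, we can put exactly 6 objects in every box, avoiding 7 in any single one — so 667 is tight.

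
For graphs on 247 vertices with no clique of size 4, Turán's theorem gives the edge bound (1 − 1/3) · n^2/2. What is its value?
Turán density bound = (2/3) · 247^2/2 = 61009/3 ≈ 20336.3333

Turán's theorem: ex(n, K_{r+1}) is achieved by the complete r-partite Turán graph T(n, r) with parts as balanced as possible, and is at most (1 − 1/r) · n^2/2. For r = 3, n = 247: the density bound is (2/3) · 61009/2 = 61009/3 ≈ 20336.3333. The integer-valued extremum is e(T(247, 3)) = 20336, which is strictly less than the density bound 61009/3 since 3 ∤ 247 (the parts of T(247, 3) cannot all be equal).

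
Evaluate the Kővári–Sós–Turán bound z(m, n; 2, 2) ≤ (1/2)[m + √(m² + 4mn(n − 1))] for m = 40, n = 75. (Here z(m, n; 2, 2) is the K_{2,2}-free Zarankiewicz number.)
z(40, 75; 2, 2) ≤ (1/2)[40 + √(40² + 4·40·75·74)] = (1/2)[40 + √889600] = 491.593

Kővári–Sós–Turán: let r_1, ..., r_40 be the row sums and z = Σ r_i the total number of 1s. Each pair of columns can share at most one row with both entries 1 (else a 2×2 all-ones block appears), so Σ_i C(r_i, 2) ≤ C(75, 2) = 2775. By convexity Σ_i C(r_i, 2) ≥ 40·C(z/40, 2) = z(z − 40)/(2·40), giving z² − 40z − 40·75·74 ≤ 0 and hence z ≤ (1/2)[40 + √(1600 + 4·222000)] = (1/2)[40 + √889600] ≈ (1/2)(40 + 943.1861) = 491.593.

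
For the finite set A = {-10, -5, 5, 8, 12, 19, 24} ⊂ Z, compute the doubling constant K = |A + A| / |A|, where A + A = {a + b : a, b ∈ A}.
K = |A + A| / |A| = 26/7

Enumerate A + A = {a + b : a, b ∈ A}. With |A| = 7, there are |A|^2 = 49 ordered sum pairs; collecting distinct values, A + A = {-20, -15, -10, -5, -2, 0, 2, 3, 7, 9, 10, 13, 14, 16, 17, 19, 20, 24, 27, 29, 31, 32, 36, 38, 43, 48}, so |A + A| = 26. Thus K = 26/7. For comparison, the minimum possible |A + A| over all 7-element sets is 2·7 − 1 = 13 (so min K = 13/7), attained only by arithmetic progressions.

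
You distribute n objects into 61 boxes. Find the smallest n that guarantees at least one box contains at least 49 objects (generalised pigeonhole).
n = (49 − 1)·61 + 1 = 2929

By the generalised pigeonhole principle, to guarantee some box contains ≥ r objects we need more than (r − 1) · k objects total. Threshold: n = (r − 1) · k + 1. With r = 49 and k = 61: n = 48 · 61 + 1 = 2928 + 1 = 2929. For n = 2928 = 48 · 61, we can put exactly 48 objects in every box, avoiding 49 in any single one — so 2929 is tight.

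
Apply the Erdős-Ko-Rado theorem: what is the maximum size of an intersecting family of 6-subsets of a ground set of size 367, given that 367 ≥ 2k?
max |F| = C(366, 5) = 53248733538

The Erdős-Ko-Rado theorem states: for n ≥ 2k, an intersecting family of k-subsets of an n-element set has size at most C(n − 1, k − 1), with equality for 'star' families {A ⊆ [n] : |A| = k, i ∈ A} (fix an element i). For n = 367, k = 6: C(366, 5) = 53248733538.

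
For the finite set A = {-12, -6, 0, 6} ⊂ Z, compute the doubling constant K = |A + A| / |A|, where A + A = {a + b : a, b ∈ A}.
K = |A + A| / |A| = 7/4

Enumerate A + A = {a + b : a, b ∈ A}. With |A| = 4, there are |A|^2 = 16 ordered sum pairs; collecting distinct values, A + A = {-24, -18, -12, -6, 0, 6, 12}, so |A + A| = 7. Thus K = 7/4. Here |A + A| = 2|A| − 1 = 7, the minimum possible — so K = 7/4 is minimal, which holds iff A is an arithmetic progression.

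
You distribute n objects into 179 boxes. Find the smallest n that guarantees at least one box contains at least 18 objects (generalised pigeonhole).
n = (18 − 1)·179 + 1 = 3044

By the generalised pigeonhole principle, to guarantee some box contains ≥ r objects we need more than (r − 1) · k objects total. Threshold: n = (r − 1) · k + 1. With r = 18 and k = 179: n = 17 · 179 + 1 = 3043 + 1 = 3044. For n = 3043 = 17 · 179, we can put exactly 17 objects in every box, avoiding 18 in any single one — so 3044 is tight.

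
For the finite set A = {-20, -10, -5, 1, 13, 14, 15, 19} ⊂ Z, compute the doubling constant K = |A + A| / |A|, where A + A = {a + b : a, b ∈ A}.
K = |A + A| / |A| = 33/8

Enumerate A + A = {a + b : a, b ∈ A}. With |A| = 8, there are |A|^2 = 64 ordered sum pairs; collecting distinct values, A + A = {-40, -30, -25, -20, -19, -15, -10, -9, -7, -6, -5, -4, -1, 2, 3, 4, 5, 8, 9, 10, 14, 15, 16, 20, 26, 27, 28, 29, 30, 32, 33, 34, 38}, so |A + A| = 33. Thus K = 33/8. For comparison, the minimum possible |A + A| over all 8-element sets is 2·8 − 1 = 15 (so min K = 15/8), attained only by arithmetic progressions.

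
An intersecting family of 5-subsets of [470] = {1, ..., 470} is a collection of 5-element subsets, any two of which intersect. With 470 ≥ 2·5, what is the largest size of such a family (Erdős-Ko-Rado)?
max |F| = C(469, 4) = 1990262001

The Erdős-Ko-Rado theorem states: for n ≥ 2k, an intersecting family of k-subsets of an n-element set has size at most C(n − 1, k − 1), with equality for 'star' families {A ⊆ [n] : |A| = k, i ∈ A} (fix an element i). For n = 470, k = 5: C(469, 4) = 1990262001.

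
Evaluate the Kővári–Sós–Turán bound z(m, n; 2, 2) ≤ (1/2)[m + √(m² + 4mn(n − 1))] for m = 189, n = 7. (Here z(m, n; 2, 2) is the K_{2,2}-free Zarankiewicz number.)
z(189, 7; 2, 2) ≤ (1/2)[189 + √(189² + 4·189·7·6)] = (1/2)[189 + √67473] = 224.3778

Kővári–Sós–Turán: let r_1, ..., r_189 be the row sums and z = Σ r_i the total number of 1s. Each pair of columns can share at most one row with both entries 1 (else a 2×2 all-ones block appears), so Σ_i C(r_i, 2) ≤ C(7, 2) = 21. By convexity Σ_i C(r_i, 2) ≥ 189·C(z/189, 2) = z(z − 189)/(2·189), giving z² − 189z − 189·7·6 ≤ 0 and hence z ≤ (1/2)[189 + √(35721 + 4·7938)] = (1/2)[189 + √67473] ≈ (1/2)(189 + 259.7557) = 224.3778.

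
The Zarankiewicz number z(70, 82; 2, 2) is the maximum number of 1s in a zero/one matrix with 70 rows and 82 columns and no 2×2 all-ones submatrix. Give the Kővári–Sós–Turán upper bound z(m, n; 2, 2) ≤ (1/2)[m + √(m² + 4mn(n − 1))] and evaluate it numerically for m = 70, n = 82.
z(70, 82; 2, 2) ≤ (1/2)[70 + √(70² + 4·70·82·81)] = (1/2)[70 + √1864660] = 717.7628

Kővári–Sós–Turán: let r_1, ..., r_70 be the row sums and z = Σ r_i the total number of 1s. Each pair of columns can share at most one row with both entries 1 (else a 2×2 all-ones block appears), so Σ_i C(r_i, 2) ≤ C(82, 2) = 3321. By convexity Σ_i C(r_i, 2) ≥ 70·C(z/70, 2) = z(z − 70)/(2·70), giving z² − 70z − 70·82·81 ≤ 0 and hence z ≤ (1/2)[70 + √(4900 + 4·464940)] = (1/2)[70 + √1864660] ≈ (1/2)(70 + 1365.5255) = 717.7628.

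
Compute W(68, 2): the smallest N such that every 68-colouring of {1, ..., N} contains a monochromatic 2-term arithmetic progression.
W(68, 2) = 68 + 1 = 69

A 2-term AP is any pair of integers, so a monochromatic 2-AP exists iff some colour is used at least twice. With 68 colours, the colouring i ↦ i on {1, ..., 68} uses each colour once, avoiding any monochromatic pair, so W(68, 2) > 68. For {1, ..., 69}, pigeonhole forces two integers of the same colour, which form a monochromatic 2-AP. Hence W(68, 2) = 69.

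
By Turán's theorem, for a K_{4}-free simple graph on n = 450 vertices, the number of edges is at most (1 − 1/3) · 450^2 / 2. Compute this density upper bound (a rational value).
Turán density bound = (2/3) · 450^2/2 = 67500

Turán's theorem: ex(n, K_{r+1}) is achieved by the complete r-partite Turán graph T(n, r) with parts as balanced as possible, and is at most (1 − 1/r) · n^2/2. For r = 3, n = 450: the density bound is (2/3) · 202500/2 = 67500. Since 3 ∣ 450, the Turán graph T(450, 3) has parts of equal size 150, and its edge count e(T(450, 3)) = 67500 attains the density bound exactly.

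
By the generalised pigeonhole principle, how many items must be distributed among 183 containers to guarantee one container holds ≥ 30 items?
n = (30 − 1)·183 + 1 = 5308

By the generalised pigeonhole principle, to guarantee some box contains ≥ r objects we need more than (r − 1) · k objects total. Threshold: n = (r − 1) · k + 1. With r = 30 and k = 183: n = 29 · 183 + 1 = 5307 + 1 = 5308. For n = 5307 = 29 · 183, we can put exactly 29 objects in every box, avoiding 30 in any single one — so 5308 is tight.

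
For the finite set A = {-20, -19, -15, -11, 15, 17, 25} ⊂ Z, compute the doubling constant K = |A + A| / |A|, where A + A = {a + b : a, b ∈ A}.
K = |A + A| / |A| = 26/7

Enumerate A + A = {a + b : a, b ∈ A}. With |A| = 7, there are |A|^2 = 49 ordered sum pairs; collecting distinct values, A + A = {-40, -39, -38, -35, -34, -31, -30, -26, -22, -5, -4, -3, -2, 0, 2, 4, 5, 6, 10, 14, 30, 32, 34, 40, 42, 50}, so |A + A| = 26. Thus K = 26/7. For comparison, the minimum possible |A + A| over all 7-element sets is 2·7 − 1 = 13 (so min K = 13/7), attained only by arithmetic progressions.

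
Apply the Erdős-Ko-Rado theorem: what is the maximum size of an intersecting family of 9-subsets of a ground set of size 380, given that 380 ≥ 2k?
max |F| = C(379, 8) = 9801540147002175

The Erdős-Ko-Rado theorem states: for n ≥ 2k, an intersecting family of k-subsets of an n-element set has size at most C(n − 1, k − 1), with equality for 'star' families {A ⊆ [n] : |A| = k, i ∈ A} (fix an element i). For n = 380, k = 9: C(379, 8) = 9801540147002175.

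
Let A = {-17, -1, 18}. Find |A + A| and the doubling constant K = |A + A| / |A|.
K = |A + A| / |A| = 6/3 = 2

Enumerate A + A = {a + b : a, b ∈ A}. With |A| = 3, there are |A|^2 = 9 ordered sum pairs; collecting distinct values, A + A = {-34, -18, -2, 1, 17, 36}, so |A + A| = 6. Thus K = 6/3 = 2. For comparison, the minimum possible |A + A| over all 3-element sets is 2·3 − 1 = 5 (so min K = 5/3), attained only by arithmetic progressions.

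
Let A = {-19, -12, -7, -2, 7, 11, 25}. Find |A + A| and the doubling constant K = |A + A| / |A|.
K = |A + A| / |A| = 26/7

Enumerate A + A = {a + b : a, b ∈ A}. With |A| = 7, there are |A|^2 = 49 ordered sum pairs; collecting distinct values, A + A = {-38, -31, -26, -24, -21, -19, -14, -12, -9, -8, -5, -4, -1, 0, 4, 5, 6, 9, 13, 14, 18, 22, 23, 32, 36, 50}, so |A + A| = 26. Thus K = 26/7. For comparison, the minimum possible |A + A| over all 7-element sets is 2·7 − 1 = 13 (so min K = 13/7), attained only by arithmetic progressions.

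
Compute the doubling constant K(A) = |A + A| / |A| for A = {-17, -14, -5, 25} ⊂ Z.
K = |A + A| / |A| = 10/4 = 5/2

Enumerate A + A = {a + b : a, b ∈ A}. With |A| = 4, there are |A|^2 = 16 ordered sum pairs; collecting distinct values, A + A = {-34, -31, -28, -22, -19, -10, 8, 11, 20, 50}, so |A + A| = 10. Thus K = 10/4 = 5/2. For comparison, the minimum possible |A + A| over all 4-element sets is 2·4 − 1 = 7 (so min K = 7/4), attained only by arithmetic progressions.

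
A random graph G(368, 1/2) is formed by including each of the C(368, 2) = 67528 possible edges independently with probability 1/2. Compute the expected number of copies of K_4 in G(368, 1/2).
E[# K_4] = C(368, 4) · (1/2)^C(4, 2) = 751755460 / 2^6 = 187938865/16 = 11746179.0625

For each 4-subset S of vertices (there are C(368, 4) = 751755460 such S), let X_S = 1 if S induces a K_4 (all C(4, 2) = 6 edges present). Then P(X_S = 1) = (1/2)^6 = 1/64. By linearity of expectation, E[# K_4] = C(368, 4) · (1/2)^6 = 751755460 / 64 = 187938865/16 = 11746179.0625.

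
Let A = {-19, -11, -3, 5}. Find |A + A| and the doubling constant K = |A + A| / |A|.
K = |A + A| / |A| = 7/4

Enumerate A + A = {a + b : a, b ∈ A}. With |A| = 4, there are |A|^2 = 16 ordered sum pairs; collecting distinct values, A + A = {-38, -30, -22, -14, -6, 2, 10}, so |A + A| = 7. Thus K = 7/4. Here |A + A| = 2|A| − 1 = 7, the minimum possible — so K = 7/4 is minimal, which holds iff A is an arithmetic progression.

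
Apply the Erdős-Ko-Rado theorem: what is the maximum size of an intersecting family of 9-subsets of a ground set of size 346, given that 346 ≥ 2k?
max |F| = C(345, 8) = 4586980932428895

The Erdős-Ko-Rado theorem states: for n ≥ 2k, an intersecting family of k-subsets of an n-element set has size at most C(n − 1, k − 1), with equality for 'star' families {A ⊆ [n] : |A| = k, i ∈ A} (fix an element i). For n = 346, k = 9: C(345, 8) = 4586980932428895.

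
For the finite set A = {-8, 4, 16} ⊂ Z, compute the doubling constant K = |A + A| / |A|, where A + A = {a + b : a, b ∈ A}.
K = |A + A| / |A| = 5/3

Enumerate A + A = {a + b : a, b ∈ A}. With |A| = 3, there are |A|^2 = 9 ordered sum pairs; collecting distinct values, A + A = {-16, -4, 8, 20, 32}, so |A + A| = 5. Thus K = 5/3. Here |A + A| = 2|A| − 1 = 5, the minimum possible — so K = 5/3 is minimal, which holds iff A is an arithmetic progression.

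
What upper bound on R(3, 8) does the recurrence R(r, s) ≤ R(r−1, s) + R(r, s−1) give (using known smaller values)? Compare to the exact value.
R(3, 8) ≤ R(2, 8) + R(3, 7) = 8 + 23 = 31; exact value R(3, 8) = 28.

The Erdős–Szekeres recurrence R(r, s) ≤ R(r−1, s) + R(r, s−1) applied to (r, s) = (3, 8) gives
  R(3, 8) ≤ R(2, 8) + R(3, 7) = 8 + 23 = 31.
(Recall R(2, k) = k and R is symmetric.) The recurrence is not tight here (it gives 31, but the exact value is R(3, 8) = 28); the tight upper bound requires a sharper argument than the simple recurrence, combined with a lower-bound construction on K_{27}.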